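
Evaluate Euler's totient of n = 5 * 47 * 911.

167440

φ(214085) = 214085 · (1 − 1/5) · (1 − 1/47) · (1 − 1/911)
       = 214085 · 167440/214085 = 167440.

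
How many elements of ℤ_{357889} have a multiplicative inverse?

282240

357889 = 7 · 29 · 41 · 43.
φ(7) = 7 − 1 = 6.
φ(29) = 29 − 1 = 28.
φ(41) = 41 − 1 = 40.
φ(43) = 43 − 1 = 42.
φ(357889) = 6 × 28 × 40 × 42 = 282240.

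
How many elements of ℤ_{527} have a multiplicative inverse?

480

527 = 17 · 31.
φ(17) = 17 − 1 = 16.
φ(31) = 31 − 1 = 30.
φ(527) = 16 × 30 = 480.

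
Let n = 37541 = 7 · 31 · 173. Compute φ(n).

30960

φ(7) = 7 − 1 = 6.
φ(31) = 31 − 1 = 30.
φ(173) = 173 − 1 = 172.
φ(37541) = 6 × 30 × 172 = 30960.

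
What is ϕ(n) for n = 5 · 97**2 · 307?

φ(14442815) = 14442815 · (1 − 1/5) · (1 − 1/97) · (1 − 1/307)
       = 14442815 · 117504/148895 = 11397888.

11397888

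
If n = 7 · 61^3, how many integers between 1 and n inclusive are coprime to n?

φ(1588867) = 1588867 · (1 − 1/7) · (1 − 1/61)
       = 1588867 · 360/427 = 1339560.

1339560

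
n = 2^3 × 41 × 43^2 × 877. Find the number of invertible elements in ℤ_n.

φ(2^3) = 2^3 − 2^2 = 8 − 4 = 4.
φ(41) = 41 − 1 = 40.
φ(43^2) = 43^2 − 43^1 = 1849 − 43 = 1806.
φ(877) = 877 − 1 = 876.
φ(531875944) = 4 × 40 × 1806 × 876 = 253128960.

253128960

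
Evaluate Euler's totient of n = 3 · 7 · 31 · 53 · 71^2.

φ(3) = 3 − 1 = 2.
φ(7) = 7 − 1 = 6.
φ(31) = 31 − 1 = 30.
φ(53) = 53 − 1 = 52.
φ(71^2) = 71^2 − 71^1 = 5041 − 71 = 4970.
Multiply: 2 · 6 · 30 · 52 · 4970 = 93038400.

93038400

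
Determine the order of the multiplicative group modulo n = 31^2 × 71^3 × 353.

φ(31^2) = 31^1·(31−1) = 31·30 = 930.
φ(71^3) = 71^2·(71−1) = 5041·70 = 352870.
φ(353) = 353 − 1 = 352.
Multiply: 930 · 352870 · 352 = 115515523200.

115515523200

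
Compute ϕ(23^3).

11638

φ(12167) = 12167 · (1 − 1/23)
       = 12167 · 22/23 = 11638.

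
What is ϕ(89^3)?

697048

φ(89^3) = 89^3 − 89^2 = 704969 − 7921 = 697048.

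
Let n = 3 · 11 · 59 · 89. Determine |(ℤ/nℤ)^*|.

φ(3) = 3 − 1 = 2.
φ(11) = 11 − 1 = 10.
φ(59) = 59 − 1 = 58.
φ(89) = 89 − 1 = 88.
φ(173283) = 2 × 10 × 58 × 88 = 102080.

102080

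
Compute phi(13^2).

156

φ(169) = 169 · (1 − 1/13)
       = 169 · 12/13 = 156.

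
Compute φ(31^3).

φ(29791) = 29791 · (1 − 1/31)
       = 29791 · 30/31 = 28830.

28830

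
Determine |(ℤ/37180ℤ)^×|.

12480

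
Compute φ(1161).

Factor 1161: 1161 = 3**3 · 43.
φ(3^3) = 3^3 − 3^2 = 27 − 9 = 18.
φ(43) = 43 − 1 = 42.
φ(1161) = 18 × 42 = 756.

756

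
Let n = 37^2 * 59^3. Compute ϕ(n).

268928136

φ(37^2) = 37^2 − 37^1 = 1369 − 37 = 1332.
φ(59^3) = 59^3 − 59^2 = 205379 − 3481 = 201898.
φ(281163851) = 1332 × 201898 = 268928136.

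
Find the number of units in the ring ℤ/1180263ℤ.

635040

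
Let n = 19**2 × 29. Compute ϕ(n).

φ(10469) = 10469 · (1 − 1/19) · (1 − 1/29)
       = 10469 · 504/551 = 9576.

9576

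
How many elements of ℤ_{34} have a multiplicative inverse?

34 = 2 * 17.
φ(2) = 2 − 1 = 1.
φ(17) = 17 − 1 = 16.
φ(34) = 1 × 16 = 16.

16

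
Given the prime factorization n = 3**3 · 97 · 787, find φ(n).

φ(3^3) = 3^2·(3−1) = 9·2 = 18.
φ(97) = 97 − 1 = 96.
φ(787) = 787 − 1 = 786.
Since φ is multiplicative, φ(2061153) = 18 · 96 · 786 = 1358208.

1358208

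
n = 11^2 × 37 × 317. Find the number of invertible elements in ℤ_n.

φ(11^2) = 11^2 − 11^1 = 121 − 11 = 110.
φ(37) = 37 − 1 = 36.
φ(317) = 317 − 1 = 316.
φ(1419209) = 110 × 36 × 316 = 1251360.

1251360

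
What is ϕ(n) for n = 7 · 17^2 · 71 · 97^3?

103188879360

φ(131089961009) = 131089961009 · (1 − 1/7) · (1 − 1/17) · (1 − 1/71) · (1 − 1/97)
       = 131089961009 · 645120/819553 = 103188879360.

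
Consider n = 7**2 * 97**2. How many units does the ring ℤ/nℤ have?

391104

φ(7^2) = 7^2 − 7^1 = 49 − 7 = 42.
φ(97^2) = 97^2 − 97^1 = 9409 − 97 = 9312.
φ(461041) = 42 × 9312 = 391104.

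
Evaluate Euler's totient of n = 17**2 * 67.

17952

φ(17^2) = 17^1·(17−1) = 17·16 = 272.
φ(67) = 67 − 1 = 66.
Since φ is multiplicative, φ(19363) = 272 · 66 = 17952.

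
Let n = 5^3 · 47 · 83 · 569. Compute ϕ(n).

φ(277458625) = 277458625 · (1 − 1/5) · (1 − 1/47) · (1 − 1/83) · (1 − 1/569)
       = 277458625 · 8569984/11098345 = 214249600.

214249600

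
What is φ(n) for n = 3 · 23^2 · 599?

605176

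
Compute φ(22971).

12960

Factor 22971: 22971 = 3 · 13 · 19 · 31.
φ(22971) = 22971 · (1 − 1/3) · (1 − 1/13) · (1 − 1/19) · (1 − 1/31)
       = 22971 · 12960/22971 = 12960.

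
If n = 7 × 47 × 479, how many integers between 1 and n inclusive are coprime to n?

φ(7) = 7 − 1 = 6.
φ(47) = 47 − 1 = 46.
φ(479) = 479 − 1 = 478.
Multiply: 6 · 46 · 478 = 131928.

131928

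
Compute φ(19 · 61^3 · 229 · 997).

912594003840

φ(984631548007) = 984631548007 · (1 − 1/19) · (1 − 1/61) · (1 − 1/229) · (1 − 1/997)
       = 984631548007 · 245255040/264614767 = 912594003840.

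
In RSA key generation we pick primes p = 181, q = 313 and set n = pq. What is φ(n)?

φ(n) = (p − 1)(q − 1) = (181−1)(313−1) = 180·312 = 56160.

56160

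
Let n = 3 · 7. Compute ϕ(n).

φ(3) = 3 − 1 = 2.
φ(7) = 7 − 1 = 6.
φ(21) = 2 × 6 = 12.

12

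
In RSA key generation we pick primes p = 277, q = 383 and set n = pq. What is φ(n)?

φ(106091) = 106091 · (1 − 1/277) · (1 − 1/383)
       = 106091 · 105432/106091 = 105432.

105432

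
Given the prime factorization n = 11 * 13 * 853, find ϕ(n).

102240

φ(121979) = 121979 · (1 − 1/11) · (1 − 1/13) · (1 − 1/853)
       = 121979 · 102240/121979 = 102240.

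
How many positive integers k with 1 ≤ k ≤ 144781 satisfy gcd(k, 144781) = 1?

108864

144781 = 7 * 13 * 37 * 43.
φ(144781) = 144781 · (1 − 1/7) · (1 − 1/13) · (1 − 1/37) · (1 − 1/43)
       = 144781 · 108864/144781 = 108864.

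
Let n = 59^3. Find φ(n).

φ(205379) = 205379 · (1 − 1/59)
       = 205379 · 58/59 = 201898.

201898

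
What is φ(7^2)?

42

φ(49) = 49 · (1 − 1/7)
       = 49 · 6/7 = 42.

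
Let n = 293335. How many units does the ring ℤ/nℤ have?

293335 = 5 · 7 · 17**2 · 29.
φ(5) = 5 − 1 = 4.
φ(7) = 7 − 1 = 6.
φ(17^2) = 17^2 − 17^1 = 289 − 17 = 272.
φ(29) = 29 − 1 = 28.
Since φ is multiplicative, φ(293335) = 4 · 6 · 272 · 28 = 182784.

182784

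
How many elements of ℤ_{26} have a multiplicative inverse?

12

Prime factorization: 26 = 2 · 13.
φ(26) = 26 · (1 − 1/2) · (1 − 1/13)
       = 26 · 12/26 = 12.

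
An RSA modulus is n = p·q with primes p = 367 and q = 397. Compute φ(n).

144936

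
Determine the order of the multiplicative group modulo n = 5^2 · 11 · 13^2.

31200

φ(5^2) = 5^1·(5−1) = 5·4 = 20.
φ(11) = 11 − 1 = 10.
φ(13^2) = 13^1·(13−1) = 13·12 = 156.
Since φ is multiplicative, φ(46475) = 20 · 10 · 156 = 31200.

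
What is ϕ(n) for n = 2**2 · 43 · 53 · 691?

φ(2^2) = 2^1·(2−1) = 2·1 = 2.
φ(43) = 43 − 1 = 42.
φ(53) = 53 − 1 = 52.
φ(691) = 691 − 1 = 690.
Multiply: 2 · 42 · 52 · 690 = 3013920.

3013920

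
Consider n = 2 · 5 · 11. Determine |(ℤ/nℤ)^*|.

φ(110) = 110 · (1 − 1/2) · (1 − 1/5) · (1 − 1/11)
       = 110 · 40/110 = 40.

40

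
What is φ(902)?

902 = 2 · 11 · 41.
φ(2) = 2 − 1 = 1.
φ(11) = 11 − 1 = 10.
φ(41) = 41 − 1 = 40.
φ(902) = 1 × 10 × 40 = 400.

400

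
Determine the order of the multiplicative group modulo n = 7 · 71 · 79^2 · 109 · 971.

φ(7) = 7 − 1 = 6.
φ(71) = 71 − 1 = 70.
φ(79^2) = 79^1·(79−1) = 79·78 = 6162.
φ(109) = 109 − 1 = 108.
φ(971) = 971 − 1 = 970.
φ(328288975903) = 6 × 70 × 6162 × 108 × 970 = 271123070400.

271123070400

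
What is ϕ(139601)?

Prime factorization: 139601 = 7**3 · 11 · 37.
φ(7^3) = 7^2·(7−1) = 49·6 = 294.
φ(11) = 11 − 1 = 10.
φ(37) = 37 − 1 = 36.
φ(139601) = 294 × 10 × 36 = 105840.

105840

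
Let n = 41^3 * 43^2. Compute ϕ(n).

121435440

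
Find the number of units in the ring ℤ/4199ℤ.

3456

4199 = 13 · 17 · 19.
φ(4199) = 4199 · (1 − 1/13) · (1 − 1/17) · (1 − 1/19)
       = 4199 · 3456/4199 = 3456.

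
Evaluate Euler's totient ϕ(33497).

30240

33497 = 19 · 41 · 43.
φ(19) = 19 − 1 = 18.
φ(41) = 41 − 1 = 40.
φ(43) = 43 − 1 = 42.
φ(33497) = 18 × 40 × 42 = 30240.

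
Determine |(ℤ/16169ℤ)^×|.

Factor 16169: 16169 = 19 * 23 * 37.
φ(19) = 19 − 1 = 18.
φ(23) = 23 − 1 = 22.
φ(37) = 37 − 1 = 36.
Multiply: 18 · 22 · 36 = 14256.

14256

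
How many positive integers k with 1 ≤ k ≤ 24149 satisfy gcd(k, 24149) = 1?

21600

First factor: 24149 = 19 × 31 × 41.
φ(24149) = 24149 · (1 − 1/19) · (1 − 1/31) · (1 − 1/41)
       = 24149 · 21600/24149 = 21600.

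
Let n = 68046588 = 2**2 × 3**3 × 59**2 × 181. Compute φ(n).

22174560

φ(68046588) = 68046588 · (1 − 1/2) · (1 − 1/3) · (1 − 1/59) · (1 − 1/181)
       = 68046588 · 20880/64074 = 22174560.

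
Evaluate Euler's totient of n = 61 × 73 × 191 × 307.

φ(61) = 61 − 1 = 60.
φ(73) = 73 − 1 = 72.
φ(191) = 191 − 1 = 190.
φ(307) = 307 − 1 = 306.
φ(261110561) = 60 × 72 × 190 × 306 = 251164800.

251164800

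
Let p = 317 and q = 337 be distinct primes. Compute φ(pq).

106176

φ(106829) = 106829 · (1 − 1/317) · (1 − 1/337)
       = 106829 · 106176/106829 = 106176.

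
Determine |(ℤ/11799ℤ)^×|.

First factor: 11799 = 3^3 · 19 · 23.
φ(11799) = 11799 · (1 − 1/3) · (1 − 1/19) · (1 − 1/23)
       = 11799 · 792/1311 = 7128.

7128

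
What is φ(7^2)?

42

φ(49) = 49 · (1 − 1/7)
       = 49 · 6/7 = 42.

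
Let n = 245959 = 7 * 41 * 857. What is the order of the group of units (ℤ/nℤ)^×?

205440

φ(7) = 7 − 1 = 6.
φ(41) = 41 − 1 = 40.
φ(857) = 857 − 1 = 856.
φ(245959) = 6 × 40 × 856 = 205440.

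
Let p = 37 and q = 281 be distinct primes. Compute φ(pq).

10080

φ(n) = (p − 1)(q − 1) = (37−1)(281−1) = 36·280 = 10080.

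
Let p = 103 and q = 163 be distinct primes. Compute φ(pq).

φ(103) = 103 − 1 = 102.
φ(163) = 163 − 1 = 162.
φ(16789) = 102 × 162 = 16524.

16524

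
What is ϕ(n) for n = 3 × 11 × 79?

φ(3) = 3 − 1 = 2.
φ(11) = 11 − 1 = 10.
φ(79) = 79 − 1 = 78.
φ(2607) = 2 × 10 × 78 = 1560.

1560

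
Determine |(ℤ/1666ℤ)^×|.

Factor 1666: 1666 = 2 · 7^2 · 17.
φ(2) = 2 − 1 = 1.
φ(7^2) = 7^2 − 7^1 = 49 − 7 = 42.
φ(17) = 17 − 1 = 16.
Since φ is multiplicative, φ(1666) = 1 · 42 · 16 = 672.

672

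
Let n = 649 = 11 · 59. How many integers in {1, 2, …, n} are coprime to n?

φ(649) = 649 · (1 − 1/11) · (1 − 1/59)
       = 649 · 580/649 = 580.

580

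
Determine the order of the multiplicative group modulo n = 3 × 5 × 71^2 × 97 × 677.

φ(4965561435) = 4965561435 · (1 − 1/3) · (1 − 1/5) · (1 − 1/71) · (1 − 1/97) · (1 − 1/677)
       = 4965561435 · 36341760/69937485 = 2580264960.

2580264960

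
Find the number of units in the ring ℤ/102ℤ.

First factor: 102 = 2 * 3 * 17.
φ(2) = 2 − 1 = 1.
φ(3) = 3 − 1 = 2.
φ(17) = 17 − 1 = 16.
Since φ is multiplicative, φ(102) = 1 · 2 · 16 = 32.

32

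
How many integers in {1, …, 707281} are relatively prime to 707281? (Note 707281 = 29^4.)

682892

φ(707281) = 707281 · (1 − 1/29)
       = 707281 · 28/29 = 682892.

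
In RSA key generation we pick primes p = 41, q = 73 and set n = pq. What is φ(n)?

2880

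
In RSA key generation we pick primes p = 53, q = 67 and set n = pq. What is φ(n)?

3432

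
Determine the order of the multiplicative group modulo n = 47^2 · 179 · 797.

306329456

φ(47^2) = 47^1·(47−1) = 47·46 = 2162.
φ(179) = 179 − 1 = 178.
φ(797) = 797 − 1 = 796.
Multiply: 2162 · 178 · 796 = 306329456.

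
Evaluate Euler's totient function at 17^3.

φ(4913) = 4913 · (1 − 1/17)
       = 4913 · 16/17 = 4624.

4624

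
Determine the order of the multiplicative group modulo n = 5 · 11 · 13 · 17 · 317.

φ(5) = 5 − 1 = 4.
φ(11) = 11 − 1 = 10.
φ(13) = 13 − 1 = 12.
φ(17) = 17 − 1 = 16.
φ(317) = 317 − 1 = 316.
Since φ is multiplicative, φ(3853135) = 4 · 10 · 12 · 16 · 316 = 2426880.

2426880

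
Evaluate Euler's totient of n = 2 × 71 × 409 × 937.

φ(54419086) = 54419086 · (1 − 1/2) · (1 − 1/71) · (1 − 1/409) · (1 − 1/937)
       = 54419086 · 26732160/54419086 = 26732160.

26732160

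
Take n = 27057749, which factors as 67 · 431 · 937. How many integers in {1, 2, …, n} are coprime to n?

26563680

φ(67) = 67 − 1 = 66.
φ(431) = 431 − 1 = 430.
φ(937) = 937 − 1 = 936.
Since φ is multiplicative, φ(27057749) = 66 · 430 · 936 = 26563680.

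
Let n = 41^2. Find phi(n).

1640

φ(1681) = 1681 · (1 − 1/41)
       = 1681 · 40/41 = 1640.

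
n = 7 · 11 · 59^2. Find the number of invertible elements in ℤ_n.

205320

φ(268037) = 268037 · (1 − 1/7) · (1 − 1/11) · (1 − 1/59)
       = 268037 · 3480/4543 = 205320.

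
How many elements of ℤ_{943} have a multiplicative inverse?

880

First factor: 943 = 23 · 41.
φ(943) = 943 · (1 − 1/23) · (1 − 1/41)
       = 943 · 880/943 = 880.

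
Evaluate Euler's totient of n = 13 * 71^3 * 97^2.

φ(43778599787) = 43778599787 · (1 − 1/13) · (1 − 1/71) · (1 − 1/97)
       = 43778599787 · 80640/89531 = 39431105280.

39431105280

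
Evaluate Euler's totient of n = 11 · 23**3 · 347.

40267480

φ(11) = 11 − 1 = 10.
φ(23^3) = 23^3 − 23^2 = 12167 − 529 = 11638.
φ(347) = 347 − 1 = 346.
Multiply: 10 · 11638 · 346 = 40267480.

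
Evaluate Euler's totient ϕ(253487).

207360

Factor 253487: 253487 = 13 × 17 × 31 × 37.
φ(253487) = 253487 · (1 − 1/13) · (1 − 1/17) · (1 − 1/31) · (1 − 1/37)
       = 253487 · 207360/253487 = 207360.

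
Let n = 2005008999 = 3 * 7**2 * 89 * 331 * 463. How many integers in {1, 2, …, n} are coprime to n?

φ(3) = 3 − 1 = 2.
φ(7^2) = 7^2 − 7^1 = 49 − 7 = 42.
φ(89) = 89 − 1 = 88.
φ(331) = 331 − 1 = 330.
φ(463) = 463 − 1 = 462.
Multiply: 2 · 42 · 88 · 330 · 462 = 1126984320.

1126984320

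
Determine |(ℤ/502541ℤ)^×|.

423360

502541 = 13 · 29 · 31 · 43.
φ(13) = 13 − 1 = 12.
φ(29) = 29 − 1 = 28.
φ(31) = 31 − 1 = 30.
φ(43) = 43 − 1 = 42.
Since φ is multiplicative, φ(502541) = 12 · 28 · 30 · 42 = 423360.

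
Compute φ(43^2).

1806

φ(43^2) = 43^1·(43−1) = 43·42 = 1806.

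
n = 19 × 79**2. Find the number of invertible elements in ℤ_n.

φ(118579) = 118579 · (1 − 1/19) · (1 − 1/79)
       = 118579 · 1404/1501 = 110916.

110916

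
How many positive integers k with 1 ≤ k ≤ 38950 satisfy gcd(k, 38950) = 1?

14400

First factor: 38950 = 2 · 5^2 · 19 · 41.
φ(38950) = 38950 · (1 − 1/2) · (1 − 1/5) · (1 − 1/19) · (1 − 1/41)
       = 38950 · 2880/7790 = 14400.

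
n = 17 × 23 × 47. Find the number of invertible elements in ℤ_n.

φ(18377) = 18377 · (1 − 1/17) · (1 − 1/23) · (1 − 1/47)
       = 18377 · 16192/18377 = 16192.

16192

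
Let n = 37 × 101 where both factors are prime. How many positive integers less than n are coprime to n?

3600

φ(3737) = 3737 · (1 − 1/37) · (1 − 1/101)
       = 3737 · 3600/3737 = 3600.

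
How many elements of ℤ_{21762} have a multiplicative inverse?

6480

First factor: 21762 = 2 * 3^3 * 13 * 31.
φ(21762) = 21762 · (1 − 1/2) · (1 − 1/3) · (1 − 1/13) · (1 − 1/31)
       = 21762 · 720/2418 = 6480.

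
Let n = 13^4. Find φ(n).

26364

φ(13^4) = 13^3·(13−1) = 2197·12 = 26364.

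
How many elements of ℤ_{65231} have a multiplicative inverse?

60480

Factor 65231: 65231 = 37 × 41 × 43.
φ(65231) = 65231 · (1 − 1/37) · (1 − 1/41) · (1 − 1/43)
       = 65231 · 60480/65231 = 60480.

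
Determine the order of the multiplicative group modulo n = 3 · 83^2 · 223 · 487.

1468625904

φ(2244456867) = 2244456867 · (1 − 1/3) · (1 − 1/83) · (1 − 1/223) · (1 − 1/487)
       = 2244456867 · 17694288/27041649 = 1468625904.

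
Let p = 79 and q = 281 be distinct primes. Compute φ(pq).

φ(22199) = 22199 · (1 − 1/79) · (1 − 1/281)
       = 22199 · 21840/22199 = 21840.

21840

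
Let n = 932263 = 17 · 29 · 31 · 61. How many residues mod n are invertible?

φ(17) = 17 − 1 = 16.
φ(29) = 29 − 1 = 28.
φ(31) = 31 − 1 = 30.
φ(61) = 61 − 1 = 60.
Multiply: 16 · 28 · 30 · 60 = 806400.

806400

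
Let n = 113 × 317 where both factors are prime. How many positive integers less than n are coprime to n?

35392

φ(113) = 113 − 1 = 112.
φ(317) = 317 − 1 = 316.
φ(35821) = 112 × 316 = 35392.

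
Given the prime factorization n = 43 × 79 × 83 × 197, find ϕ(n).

φ(43) = 43 − 1 = 42.
φ(79) = 79 − 1 = 78.
φ(83) = 83 − 1 = 82.
φ(197) = 197 − 1 = 196.
Since φ is multiplicative, φ(55544347) = 42 · 78 · 82 · 196 = 52651872.

52651872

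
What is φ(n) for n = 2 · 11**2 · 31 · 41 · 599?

78936000

φ(184241618) = 184241618 · (1 − 1/2) · (1 − 1/11) · (1 − 1/31) · (1 − 1/41) · (1 − 1/599)
       = 184241618 · 7176000/16749238 = 78936000.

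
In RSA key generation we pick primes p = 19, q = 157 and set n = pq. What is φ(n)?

2808

φ(pq) = (p−1)(q−1) = 18 · 156 = 2808.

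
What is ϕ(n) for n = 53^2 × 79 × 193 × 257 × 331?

φ(3643319486141) = 3643319486141 · (1 − 1/53) · (1 − 1/79) · (1 − 1/193) · (1 − 1/257) · (1 − 1/331)
       = 3643319486141 · 65788968960/68741877097 = 3486815354880.

3486815354880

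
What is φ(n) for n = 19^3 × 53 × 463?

156107952

φ(168313001) = 168313001 · (1 − 1/19) · (1 − 1/53) · (1 − 1/463)
       = 168313001 · 432432/466241 = 156107952.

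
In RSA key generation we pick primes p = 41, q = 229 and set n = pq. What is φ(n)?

φ(n) = (p − 1)(q − 1) = (41−1)(229−1) = 40·228 = 9120.

9120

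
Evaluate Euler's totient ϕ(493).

First factor: 493 = 17 * 29.
φ(17) = 17 − 1 = 16.
φ(29) = 29 − 1 = 28.
Multiply: 16 · 28 = 448.

448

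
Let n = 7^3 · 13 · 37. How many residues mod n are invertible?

127008

φ(7^3) = 7^2·(7−1) = 49·6 = 294.
φ(13) = 13 − 1 = 12.
φ(37) = 37 − 1 = 36.
Since φ is multiplicative, φ(164983) = 294 · 12 · 36 = 127008.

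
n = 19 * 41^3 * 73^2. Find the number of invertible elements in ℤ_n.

6361441920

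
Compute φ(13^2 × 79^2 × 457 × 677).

φ(326321550581) = 326321550581 · (1 − 1/13) · (1 − 1/79) · (1 − 1/457) · (1 − 1/677)
       = 326321550581 · 288527616/317742503 = 296317861632.

296317861632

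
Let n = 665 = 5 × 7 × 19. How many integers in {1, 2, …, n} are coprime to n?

φ(665) = 665 · (1 − 1/5) · (1 − 1/7) · (1 − 1/19)
       = 665 · 432/665 = 432.

432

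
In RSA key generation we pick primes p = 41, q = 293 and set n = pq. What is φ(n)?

11680

φ(n) = (p − 1)(q − 1) = (41−1)(293−1) = 40·292 = 11680.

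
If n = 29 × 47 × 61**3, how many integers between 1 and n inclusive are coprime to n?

φ(309375103) = 309375103 · (1 − 1/29) · (1 − 1/47) · (1 − 1/61)
       = 309375103 · 77280/83143 = 287558880.

287558880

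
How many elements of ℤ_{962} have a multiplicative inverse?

432

First factor: 962 = 2 · 13 · 37.
φ(2) = 2 − 1 = 1.
φ(13) = 13 − 1 = 12.
φ(37) = 37 − 1 = 36.
φ(962) = 1 × 12 × 36 = 432.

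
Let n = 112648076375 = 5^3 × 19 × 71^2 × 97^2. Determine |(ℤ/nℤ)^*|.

φ(112648076375) = 112648076375 · (1 − 1/5) · (1 − 1/19) · (1 − 1/71) · (1 − 1/97)
       = 112648076375 · 483840/654265 = 83305152000.

83305152000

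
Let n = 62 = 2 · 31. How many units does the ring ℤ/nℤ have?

30

φ(2) = 2 − 1 = 1.
φ(31) = 31 − 1 = 30.
φ(62) = 1 × 30 = 30.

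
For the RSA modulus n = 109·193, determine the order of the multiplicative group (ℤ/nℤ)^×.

φ(n) = (p − 1)(q − 1) = (109−1)(193−1) = 108·192 = 20736.

20736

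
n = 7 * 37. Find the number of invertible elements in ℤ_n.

φ(259) = 259 · (1 − 1/7) · (1 − 1/37)
       = 259 · 216/259 = 216.

216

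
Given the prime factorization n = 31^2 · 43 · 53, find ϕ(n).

φ(2190119) = 2190119 · (1 − 1/31) · (1 − 1/43) · (1 − 1/53)
       = 2190119 · 65520/70649 = 2031120.

2031120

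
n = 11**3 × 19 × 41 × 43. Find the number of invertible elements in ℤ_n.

φ(44584507) = 44584507 · (1 − 1/11) · (1 − 1/19) · (1 − 1/41) · (1 − 1/43)
       = 44584507 · 302400/368467 = 36590400.

36590400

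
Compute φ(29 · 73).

2016

φ(2117) = 2117 · (1 − 1/29) · (1 − 1/73)
       = 2117 · 2016/2117 = 2016.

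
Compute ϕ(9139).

7776

9139 = 13 * 19 * 37.
φ(9139) = 9139 · (1 − 1/13) · (1 − 1/19) · (1 − 1/37)
       = 9139 · 7776/9139 = 7776.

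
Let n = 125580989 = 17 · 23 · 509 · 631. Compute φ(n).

φ(125580989) = 125580989 · (1 − 1/17) · (1 − 1/23) · (1 − 1/509) · (1 − 1/631)
       = 125580989 · 112654080/125580989 = 112654080.

112654080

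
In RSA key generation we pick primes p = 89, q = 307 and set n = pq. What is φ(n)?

26928

φ(pq) = (p−1)(q−1) = 88 · 306 = 26928.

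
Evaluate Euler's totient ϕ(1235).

864

Prime factorization: 1235 = 5 × 13 × 19.
φ(1235) = 1235 · (1 − 1/5) · (1 − 1/13) · (1 − 1/19)
       = 1235 · 864/1235 = 864.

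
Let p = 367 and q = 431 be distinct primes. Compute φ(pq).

φ(pq) = (p−1)(q−1) = 366 · 430 = 157380.

157380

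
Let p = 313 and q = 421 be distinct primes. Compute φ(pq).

131040

φ(131773) = 131773 · (1 − 1/313) · (1 − 1/421)
       = 131773 · 131040/131773 = 131040.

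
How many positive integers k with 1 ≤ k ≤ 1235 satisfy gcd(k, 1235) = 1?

Prime factorization: 1235 = 5 * 13 * 19.
φ(5) = 5 − 1 = 4.
φ(13) = 13 − 1 = 12.
φ(19) = 19 − 1 = 18.
Multiply: 4 · 12 · 18 = 864.

864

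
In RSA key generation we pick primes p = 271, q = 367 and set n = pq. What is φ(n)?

98820

φ(271) = 271 − 1 = 270.
φ(367) = 367 − 1 = 366.
Multiply: 270 · 366 = 98820.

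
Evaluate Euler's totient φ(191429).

Factor 191429: 191429 = 7 * 23 * 29 * 41.
φ(191429) = 191429 · (1 − 1/7) · (1 − 1/23) · (1 − 1/29) · (1 − 1/41)
       = 191429 · 147840/191429 = 147840.

147840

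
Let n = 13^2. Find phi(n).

156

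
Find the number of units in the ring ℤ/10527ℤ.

6160

Prime factorization: 10527 = 3 · 11**2 · 29.
φ(10527) = 10527 · (1 − 1/3) · (1 − 1/11) · (1 − 1/29)
       = 10527 · 560/957 = 6160.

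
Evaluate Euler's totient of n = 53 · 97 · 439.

φ(2256899) = 2256899 · (1 − 1/53) · (1 − 1/97) · (1 − 1/439)
       = 2256899 · 2186496/2256899 = 2186496.

2186496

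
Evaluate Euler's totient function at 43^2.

φ(1849) = 1849 · (1 − 1/43)
       = 1849 · 42/43 = 1806.

1806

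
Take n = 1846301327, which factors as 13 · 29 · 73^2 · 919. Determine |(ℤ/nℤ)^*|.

φ(13) = 13 − 1 = 12.
φ(29) = 29 − 1 = 28.
φ(73^2) = 73^2 − 73^1 = 5329 − 73 = 5256.
φ(919) = 919 − 1 = 918.
Multiply: 12 · 28 · 5256 · 918 = 1621202688.

1621202688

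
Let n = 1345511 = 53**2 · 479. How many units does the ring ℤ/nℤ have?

1317368

φ(53^2) = 53^2 − 53^1 = 2809 − 53 = 2756.
φ(479) = 479 − 1 = 478.
Multiply: 2756 · 478 = 1317368.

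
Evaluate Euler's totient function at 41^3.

67240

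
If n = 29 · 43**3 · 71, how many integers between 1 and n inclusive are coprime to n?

152209680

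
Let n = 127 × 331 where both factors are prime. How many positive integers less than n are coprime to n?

41580

For distinct primes, φ(pq) = (p−1)(q−1) = 126 × 330 = 41580.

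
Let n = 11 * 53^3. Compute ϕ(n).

φ(11) = 11 − 1 = 10.
φ(53^3) = 53^2·(53−1) = 2809·52 = 146068.
φ(1637647) = 10 × 146068 = 1460680.

1460680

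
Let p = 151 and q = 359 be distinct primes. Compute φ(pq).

53700

φ(n) = (p − 1)(q − 1) = (151−1)(359−1) = 150·358 = 53700.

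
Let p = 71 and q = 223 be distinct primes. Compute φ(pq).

φ(15833) = 15833 · (1 − 1/71) · (1 − 1/223)
       = 15833 · 15540/15833 = 15540.

15540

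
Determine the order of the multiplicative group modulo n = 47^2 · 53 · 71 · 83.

φ(689934761) = 689934761 · (1 − 1/47) · (1 − 1/53) · (1 − 1/71) · (1 − 1/83)
       = 689934761 · 13730080/14679463 = 645313760.

645313760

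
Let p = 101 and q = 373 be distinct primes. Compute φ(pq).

37200

For distinct primes, φ(pq) = (p−1)(q−1) = 100 × 372 = 37200.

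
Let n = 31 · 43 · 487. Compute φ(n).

φ(31) = 31 − 1 = 30.
φ(43) = 43 − 1 = 42.
φ(487) = 487 − 1 = 486.
φ(649171) = 30 × 42 × 486 = 612360.

612360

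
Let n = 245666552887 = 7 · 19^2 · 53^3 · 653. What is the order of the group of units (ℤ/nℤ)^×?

195424961472

φ(245666552887) = 245666552887 · (1 − 1/7) · (1 − 1/19) · (1 − 1/53) · (1 − 1/653)
       = 245666552887 · 3661632/4602997 = 195424961472.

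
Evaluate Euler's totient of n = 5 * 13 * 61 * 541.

1555200

φ(2145065) = 2145065 · (1 − 1/5) · (1 − 1/13) · (1 − 1/61) · (1 − 1/541)
       = 2145065 · 1555200/2145065 = 1555200.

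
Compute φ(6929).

6240

First factor: 6929 = 13^2 × 41.
φ(6929) = 6929 · (1 − 1/13) · (1 − 1/41)
       = 6929 · 480/533 = 6240.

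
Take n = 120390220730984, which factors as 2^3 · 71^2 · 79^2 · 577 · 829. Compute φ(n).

φ(2^3) = 2^2·(2−1) = 4·1 = 4.
φ(71^2) = 71^1·(71−1) = 71·70 = 4970.
φ(79^2) = 79^2 − 79^1 = 6241 − 79 = 6162.
φ(577) = 577 − 1 = 576.
φ(829) = 829 − 1 = 828.
Multiply: 4 · 4970 · 6162 · 576 · 828 = 58423947079680.

58423947079680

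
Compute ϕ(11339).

Factor 11339: 11339 = 17 · 23 · 29.
φ(11339) = 11339 · (1 − 1/17) · (1 − 1/23) · (1 − 1/29)
       = 11339 · 9856/11339 = 9856.

9856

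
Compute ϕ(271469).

221760

271469 = 11 × 23 × 29 × 37.
φ(271469) = 271469 · (1 − 1/11) · (1 − 1/23) · (1 − 1/29) · (1 − 1/37)
       = 271469 · 221760/271469 = 221760.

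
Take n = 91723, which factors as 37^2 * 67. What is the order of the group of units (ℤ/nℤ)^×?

φ(37^2) = 37^2 − 37^1 = 1369 − 37 = 1332.
φ(67) = 67 − 1 = 66.
Since φ is multiplicative, φ(91723) = 1332 · 66 = 87912.

87912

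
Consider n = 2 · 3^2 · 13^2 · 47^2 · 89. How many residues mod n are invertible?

178079616

φ(598060242) = 598060242 · (1 − 1/2) · (1 − 1/3) · (1 − 1/13) · (1 − 1/47) · (1 − 1/89)
       = 598060242 · 97152/326274 = 178079616.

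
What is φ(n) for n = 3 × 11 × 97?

φ(3) = 3 − 1 = 2.
φ(11) = 11 − 1 = 10.
φ(97) = 97 − 1 = 96.
Multiply: 2 · 10 · 96 = 1920.

1920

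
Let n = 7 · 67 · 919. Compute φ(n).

363528

φ(7) = 7 − 1 = 6.
φ(67) = 67 − 1 = 66.
φ(919) = 919 − 1 = 918.
Since φ is multiplicative, φ(431011) = 6 · 66 · 918 = 363528.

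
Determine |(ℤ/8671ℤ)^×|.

7392

Prime factorization: 8671 = 13 · 23 · 29.
φ(8671) = 8671 · (1 − 1/13) · (1 − 1/23) · (1 − 1/29)
       = 8671 · 7392/8671 = 7392.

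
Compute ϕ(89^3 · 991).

690077520

φ(698624279) = 698624279 · (1 − 1/89) · (1 − 1/991)
       = 698624279 · 87120/88199 = 690077520.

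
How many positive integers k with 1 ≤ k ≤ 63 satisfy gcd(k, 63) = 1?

36

Prime factorization: 63 = 3**2 * 7.
φ(3^2) = 3^1·(3−1) = 3·2 = 6.
φ(7) = 7 − 1 = 6.
φ(63) = 6 × 6 = 36.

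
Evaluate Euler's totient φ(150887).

129360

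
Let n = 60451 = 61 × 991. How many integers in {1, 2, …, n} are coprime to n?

φ(60451) = 60451 · (1 − 1/61) · (1 − 1/991)
       = 60451 · 59400/60451 = 59400.

59400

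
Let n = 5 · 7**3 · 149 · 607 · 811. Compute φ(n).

φ(5) = 5 − 1 = 4.
φ(7^3) = 7^2·(7−1) = 49·6 = 294.
φ(149) = 149 − 1 = 148.
φ(607) = 607 − 1 = 606.
φ(811) = 811 − 1 = 810.
φ(125794003195) = 4 × 294 × 148 × 606 × 810 = 85433201280.

85433201280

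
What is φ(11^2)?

φ(121) = 121 · (1 − 1/11)
       = 121 · 10/11 = 110.

110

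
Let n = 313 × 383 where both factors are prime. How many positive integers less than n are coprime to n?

119184

φ(119879) = 119879 · (1 − 1/313) · (1 − 1/383)
       = 119879 · 119184/119879 = 119184.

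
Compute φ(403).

Factor 403: 403 = 13 * 31.
φ(403) = 403 · (1 − 1/13) · (1 − 1/31)
       = 403 · 360/403 = 360.

360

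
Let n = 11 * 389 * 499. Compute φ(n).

1932240

φ(2135221) = 2135221 · (1 − 1/11) · (1 − 1/389) · (1 − 1/499)
       = 2135221 · 1932240/2135221 = 1932240.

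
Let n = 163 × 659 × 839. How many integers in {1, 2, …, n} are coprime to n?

φ(90122863) = 90122863 · (1 − 1/163) · (1 − 1/659) · (1 − 1/839)
       = 90122863 · 89327448/90122863 = 89327448.

89327448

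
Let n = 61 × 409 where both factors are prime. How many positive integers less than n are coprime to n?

φ(61) = 61 − 1 = 60.
φ(409) = 409 − 1 = 408.
φ(24949) = 60 × 408 = 24480.

24480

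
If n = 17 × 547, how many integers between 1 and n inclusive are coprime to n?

φ(9299) = 9299 · (1 − 1/17) · (1 − 1/547)
       = 9299 · 8736/9299 = 8736.

8736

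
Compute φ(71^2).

φ(5041) = 5041 · (1 − 1/71)
       = 5041 · 70/71 = 4970.

4970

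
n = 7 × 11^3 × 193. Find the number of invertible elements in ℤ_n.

1393920

φ(1798181) = 1798181 · (1 − 1/7) · (1 − 1/11) · (1 − 1/193)
       = 1798181 · 11520/14861 = 1393920.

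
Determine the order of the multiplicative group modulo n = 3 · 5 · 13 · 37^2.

127872

φ(266955) = 266955 · (1 − 1/3) · (1 − 1/5) · (1 − 1/13) · (1 − 1/37)
       = 266955 · 3456/7215 = 127872.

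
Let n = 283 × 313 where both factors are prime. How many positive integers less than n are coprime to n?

For distinct primes, φ(pq) = (p−1)(q−1) = 282 × 312 = 87984.

87984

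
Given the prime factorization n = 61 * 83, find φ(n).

4920

φ(5063) = 5063 · (1 − 1/61) · (1 − 1/83)
       = 5063 · 4920/5063 = 4920.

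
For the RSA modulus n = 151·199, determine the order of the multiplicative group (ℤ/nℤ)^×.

29700

φ(151) = 151 − 1 = 150.
φ(199) = 199 − 1 = 198.
φ(30049) = 150 × 198 = 29700.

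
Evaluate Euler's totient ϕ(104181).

52800

104181 = 3 · 7 · 11**2 · 41.
φ(3) = 3 − 1 = 2.
φ(7) = 7 − 1 = 6.
φ(11^2) = 11^2 − 11^1 = 121 − 11 = 110.
φ(41) = 41 − 1 = 40.
φ(104181) = 2 × 6 × 110 × 40 = 52800.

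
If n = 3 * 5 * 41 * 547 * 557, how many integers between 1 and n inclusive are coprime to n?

97144320

φ(187377585) = 187377585 · (1 − 1/3) · (1 − 1/5) · (1 − 1/41) · (1 − 1/547) · (1 − 1/557)
       = 187377585 · 97144320/187377585 = 97144320.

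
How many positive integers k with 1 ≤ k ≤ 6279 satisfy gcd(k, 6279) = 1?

Prime factorization: 6279 = 3 · 7 · 13 · 23.
φ(6279) = 6279 · (1 − 1/3) · (1 − 1/7) · (1 − 1/13) · (1 − 1/23)
       = 6279 · 3168/6279 = 3168.

3168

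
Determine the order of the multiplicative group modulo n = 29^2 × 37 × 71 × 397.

φ(877094879) = 877094879 · (1 − 1/29) · (1 − 1/37) · (1 − 1/71) · (1 − 1/397)
       = 877094879 · 27941760/30244651 = 810311040.

810311040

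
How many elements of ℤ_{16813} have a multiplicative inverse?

Factor 16813: 16813 = 17 · 23 · 43.
φ(17) = 17 − 1 = 16.
φ(23) = 23 − 1 = 22.
φ(43) = 43 − 1 = 42.
Multiply: 16 · 22 · 42 = 14784.

14784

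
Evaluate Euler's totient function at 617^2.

380072

φ(617^2) = 617^1·(617−1) = 617·616 = 380072.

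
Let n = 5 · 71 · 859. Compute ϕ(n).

φ(304945) = 304945 · (1 − 1/5) · (1 − 1/71) · (1 − 1/859)
       = 304945 · 240240/304945 = 240240.

240240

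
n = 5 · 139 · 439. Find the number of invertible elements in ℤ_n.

241776

φ(305105) = 305105 · (1 − 1/5) · (1 − 1/139) · (1 − 1/439)
       = 305105 · 241776/305105 = 241776.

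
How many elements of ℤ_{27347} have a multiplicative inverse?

Factor 27347: 27347 = 23 · 29 · 41.
φ(27347) = 27347 · (1 − 1/23) · (1 − 1/29) · (1 − 1/41)
       = 27347 · 24640/27347 = 24640.

24640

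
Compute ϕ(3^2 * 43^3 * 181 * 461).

38580494400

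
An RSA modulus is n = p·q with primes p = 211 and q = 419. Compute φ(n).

87780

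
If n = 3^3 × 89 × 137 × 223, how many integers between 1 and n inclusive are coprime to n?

φ(3^3) = 3^3 − 3^2 = 27 − 9 = 18.
φ(89) = 89 − 1 = 88.
φ(137) = 137 − 1 = 136.
φ(223) = 223 − 1 = 222.
φ(73414053) = 18 × 88 × 136 × 222 = 47824128.

47824128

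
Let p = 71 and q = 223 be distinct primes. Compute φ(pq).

15540

φ(71) = 71 − 1 = 70.
φ(223) = 223 − 1 = 222.
Multiply: 70 · 222 = 15540.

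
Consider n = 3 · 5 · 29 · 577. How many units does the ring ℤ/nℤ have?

129024

φ(3) = 3 − 1 = 2.
φ(5) = 5 − 1 = 4.
φ(29) = 29 − 1 = 28.
φ(577) = 577 − 1 = 576.
Multiply: 2 · 4 · 28 · 576 = 129024.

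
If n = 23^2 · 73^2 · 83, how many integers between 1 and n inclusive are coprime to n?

φ(233980403) = 233980403 · (1 − 1/23) · (1 − 1/73) · (1 − 1/83)
       = 233980403 · 129888/139357 = 218081952.

218081952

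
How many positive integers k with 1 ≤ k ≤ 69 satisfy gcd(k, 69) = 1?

First factor: 69 = 3 * 23.
φ(69) = 69 · (1 − 1/3) · (1 − 1/23)
       = 69 · 44/69 = 44.

44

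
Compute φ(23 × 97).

φ(23) = 23 − 1 = 22.
φ(97) = 97 − 1 = 96.
Multiply: 22 · 96 = 2112.

2112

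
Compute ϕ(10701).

Prime factorization: 10701 = 3^2 · 29 · 41.
φ(10701) = 10701 · (1 − 1/3) · (1 − 1/29) · (1 − 1/41)
       = 10701 · 2240/3567 = 6720.

6720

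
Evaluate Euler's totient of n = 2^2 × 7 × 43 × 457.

φ(550228) = 550228 · (1 − 1/2) · (1 − 1/7) · (1 − 1/43) · (1 − 1/457)
       = 550228 · 114912/275114 = 229824.

229824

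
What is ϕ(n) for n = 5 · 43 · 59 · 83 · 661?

527345280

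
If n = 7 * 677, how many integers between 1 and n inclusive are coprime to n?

φ(4739) = 4739 · (1 − 1/7) · (1 − 1/677)
       = 4739 · 4056/4739 = 4056.

4056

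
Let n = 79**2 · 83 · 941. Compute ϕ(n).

φ(487440823) = 487440823 · (1 − 1/79) · (1 − 1/83) · (1 − 1/941)
       = 487440823 · 6012240/6170137 = 474966960.

474966960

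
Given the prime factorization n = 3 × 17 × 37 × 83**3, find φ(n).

650762496

φ(1078962069) = 1078962069 · (1 − 1/3) · (1 − 1/17) · (1 − 1/37) · (1 − 1/83)
       = 1078962069 · 94464/156621 = 650762496.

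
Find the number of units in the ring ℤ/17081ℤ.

Prime factorization: 17081 = 19 × 29 × 31.
φ(19) = 19 − 1 = 18.
φ(29) = 29 − 1 = 28.
φ(31) = 31 − 1 = 30.
φ(17081) = 18 × 28 × 30 = 15120.

15120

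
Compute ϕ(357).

192

First factor: 357 = 3 × 7 × 17.
φ(357) = 357 · (1 − 1/3) · (1 − 1/7) · (1 − 1/17)
       = 357 · 192/357 = 192.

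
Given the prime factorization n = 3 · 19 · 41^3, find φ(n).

2420640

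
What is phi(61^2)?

φ(61^2) = 61^1·(61−1) = 61·60 = 3660.

3660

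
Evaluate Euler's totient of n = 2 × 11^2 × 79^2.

φ(1510322) = 1510322 · (1 − 1/2) · (1 − 1/11) · (1 − 1/79)
       = 1510322 · 780/1738 = 677820.

677820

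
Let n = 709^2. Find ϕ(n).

501972

φ(709^2) = 709^1·(709−1) = 709·708 = 501972.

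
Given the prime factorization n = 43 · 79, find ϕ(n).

3276

φ(3397) = 3397 · (1 − 1/43) · (1 − 1/79)
       = 3397 · 3276/3397 = 3276.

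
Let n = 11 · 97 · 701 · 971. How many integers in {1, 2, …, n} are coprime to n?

φ(726275957) = 726275957 · (1 − 1/11) · (1 − 1/97) · (1 − 1/701) · (1 − 1/971)
       = 726275957 · 651840000/726275957 = 651840000.

651840000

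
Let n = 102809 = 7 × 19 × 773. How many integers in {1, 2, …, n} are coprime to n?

φ(7) = 7 − 1 = 6.
φ(19) = 19 − 1 = 18.
φ(773) = 773 − 1 = 772.
Since φ is multiplicative, φ(102809) = 6 · 18 · 772 = 83376.

83376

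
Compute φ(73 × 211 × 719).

10856160

φ(73) = 73 − 1 = 72.
φ(211) = 211 − 1 = 210.
φ(719) = 719 − 1 = 718.
Since φ is multiplicative, φ(11074757) = 72 · 210 · 718 = 10856160.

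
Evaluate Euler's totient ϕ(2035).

1440

Factor 2035: 2035 = 5 × 11 × 37.
φ(5) = 5 − 1 = 4.
φ(11) = 11 − 1 = 10.
φ(37) = 37 − 1 = 36.
Multiply: 4 · 10 · 36 = 1440.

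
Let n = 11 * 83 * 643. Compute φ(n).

φ(11) = 11 − 1 = 10.
φ(83) = 83 − 1 = 82.
φ(643) = 643 − 1 = 642.
Since φ is multiplicative, φ(587059) = 10 · 82 · 642 = 526440.

526440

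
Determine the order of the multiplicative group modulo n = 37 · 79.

φ(37) = 37 − 1 = 36.
φ(79) = 79 − 1 = 78.
Multiply: 36 · 78 = 2808.

2808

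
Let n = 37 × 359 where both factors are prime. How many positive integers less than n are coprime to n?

φ(13283) = 13283 · (1 − 1/37) · (1 − 1/359)
       = 13283 · 12888/13283 = 12888.

12888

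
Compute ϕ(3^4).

54

φ(81) = 81 · (1 − 1/3)
       = 81 · 2/3 = 54.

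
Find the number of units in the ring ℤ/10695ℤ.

5280

First factor: 10695 = 3 × 5 × 23 × 31.
φ(3) = 3 − 1 = 2.
φ(5) = 5 − 1 = 4.
φ(23) = 23 − 1 = 22.
φ(31) = 31 − 1 = 30.
Multiply: 2 · 4 · 22 · 30 = 5280.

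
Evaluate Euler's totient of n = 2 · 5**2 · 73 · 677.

973440

φ(2471050) = 2471050 · (1 − 1/2) · (1 − 1/5) · (1 − 1/73) · (1 − 1/677)
       = 2471050 · 194688/494210 = 973440.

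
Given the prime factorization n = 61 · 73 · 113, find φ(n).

φ(503189) = 503189 · (1 − 1/61) · (1 − 1/73) · (1 − 1/113)
       = 503189 · 483840/503189 = 483840.

483840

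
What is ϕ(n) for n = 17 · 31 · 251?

φ(132277) = 132277 · (1 − 1/17) · (1 − 1/31) · (1 − 1/251)
       = 132277 · 120000/132277 = 120000.

120000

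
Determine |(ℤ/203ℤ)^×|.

First factor: 203 = 7 · 29.
φ(203) = 203 · (1 − 1/7) · (1 − 1/29)
       = 203 · 168/203 = 168.

168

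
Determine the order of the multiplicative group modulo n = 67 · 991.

65340

φ(66397) = 66397 · (1 − 1/67) · (1 − 1/991)
       = 66397 · 65340/66397 = 65340.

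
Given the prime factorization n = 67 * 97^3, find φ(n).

φ(67) = 67 − 1 = 66.
φ(97^3) = 97^3 − 97^2 = 912673 − 9409 = 903264.
φ(61149091) = 66 × 903264 = 59615424.

59615424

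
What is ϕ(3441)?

2160

First factor: 3441 = 3 * 31 * 37.
φ(3441) = 3441 · (1 − 1/3) · (1 − 1/31) · (1 − 1/37)
       = 3441 · 2160/3441 = 2160.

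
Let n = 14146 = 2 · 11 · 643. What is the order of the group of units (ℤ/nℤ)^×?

φ(14146) = 14146 · (1 − 1/2) · (1 − 1/11) · (1 − 1/643)
       = 14146 · 6420/14146 = 6420.

6420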